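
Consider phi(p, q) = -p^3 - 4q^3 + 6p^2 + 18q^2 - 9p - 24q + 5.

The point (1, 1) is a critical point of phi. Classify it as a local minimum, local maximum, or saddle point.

local minimum

The mixed partial ∂²phi/∂p∂q is 0, so the Hessian at any point is diag(phi_pp, phi_qq) = diag(6(-p + 2), 12(-2q + 3)).
At (1, 1): H = diag(6, 12).
Both eigenvalues are positive, so H is positive definite: a local minimum.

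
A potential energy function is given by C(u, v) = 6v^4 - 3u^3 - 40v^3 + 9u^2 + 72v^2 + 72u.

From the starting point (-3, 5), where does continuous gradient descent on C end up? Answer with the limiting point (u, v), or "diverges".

C is separable, so gradient descent decouples: u follows -∂C/∂u, v follows -∂C/∂v.
∂C/∂u = -9(u - 4)(u + 2); at u=-3 this is -63, so u increases.
∂C/∂v = 24v(v - 3)(v - 2); at v=5 this is 720, so v decreases.
u converges to its nearest critical value -2 (a local min of the u-part); v converges to 3. The iterate converges to (-2, 3).

(-2, 3)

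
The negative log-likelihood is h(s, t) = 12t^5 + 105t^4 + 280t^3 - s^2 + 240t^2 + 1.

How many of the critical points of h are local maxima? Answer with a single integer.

h separates as a function of s plus a function of t, so ∇h=0 decouples.
∂h/∂s = -2s = 0 at s ∈ {0}; ∂h/∂t = 60t(t + 1)(t + 2)(t + 4) = 0 at t ∈ {-4, -2, -1, 0}.
The Hessian is diagonal: diag(h_ss, h_tt). Second derivatives: h_ss(0)=-2; h_tt(-4)=-1440, h_tt(-2)=240, h_tt(-1)=-180, h_tt(0)=480.
Local maxima occur where both diagonal entries negative: (0, -4), (0, -1). Count: 2.

2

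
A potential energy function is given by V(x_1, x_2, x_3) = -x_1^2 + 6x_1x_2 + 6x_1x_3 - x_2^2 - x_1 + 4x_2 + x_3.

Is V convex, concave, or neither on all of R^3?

neither

V is quadratic, so its Hessian is the constant matrix H = [[-2, 6, 6], [6, -2, 0], [6, 0, 0]].
Leading principal minors: -2, -32, 72.
Neither pattern holds ⇒ H is indefinite ⇒ neither convex nor concave.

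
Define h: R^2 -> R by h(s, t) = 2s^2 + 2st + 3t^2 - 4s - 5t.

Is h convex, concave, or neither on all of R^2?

convex

h is quadratic, so its Hessian is the constant matrix H = [[4, 2], [2, 6]].
det(H) = 20, tr(H) = 10.
det(H) > 0 and tr(H) > 0, so H is positive definite everywhere: convex.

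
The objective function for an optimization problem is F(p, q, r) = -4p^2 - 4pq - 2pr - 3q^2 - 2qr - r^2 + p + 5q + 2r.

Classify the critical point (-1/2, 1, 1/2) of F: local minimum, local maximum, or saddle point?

local maximum

The Hessian is constant: H = [[-8, -4, -2], [-4, -6, -2], [-2, -2, -2]].
Leading principal minors: Δ₁ = -8, Δ₂ = 32, Δ₃ = -40.
The minors alternate sign starting negative (−, +, −), so H is negative definite: a local maximum.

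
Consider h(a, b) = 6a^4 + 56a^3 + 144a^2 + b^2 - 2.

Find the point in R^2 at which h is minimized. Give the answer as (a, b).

h(a,b) separates as P(a) + Q(b) − 2, so its minimum is min P + min Q − 2.
P'(a) = 24a(a + 3)(a + 4) vanishes at a ∈ {-4, -3, 0}; Q'(b) = 2b vanishes at b ∈ {0}.
Local minima of P (where P''>0): P(-4)=256, P(0)=0. Local minima of Q: Q(0)=0.
So the global minimum of h is P(0) + Q(0) − 2 = 0 + 0 − 2 = -2, attained at (0, 0).

(0, 0)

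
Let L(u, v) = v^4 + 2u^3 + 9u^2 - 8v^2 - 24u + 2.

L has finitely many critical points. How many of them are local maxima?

L separates as a function of u plus a function of v, so ∇L=0 decouples.
∂L/∂u = 6(u - 1)(u + 4) = 0 at u ∈ {-4, 1}; ∂L/∂v = 4v(v - 2)(v + 2) = 0 at v ∈ {-2, 0, 2}.
The Hessian is diagonal: diag(L_uu, L_vv). Second derivatives: L_uu(-4)=-30, L_uu(1)=30; L_vv(-2)=32, L_vv(0)=-16, L_vv(2)=32.
Local maxima occur where both diagonal entries negative: (-4, 0). Count: 1.

1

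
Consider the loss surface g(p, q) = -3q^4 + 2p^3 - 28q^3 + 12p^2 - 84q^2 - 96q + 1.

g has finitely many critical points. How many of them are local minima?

1

g separates as a function of p plus a function of q, so ∇g=0 decouples.
∂g/∂p = 6p(p + 4) = 0 at p ∈ {-4, 0}; ∂g/∂q = -12(q + 1)(q + 2)(q + 4) = 0 at q ∈ {-4, -2, -1}.
The Hessian is diagonal: diag(g_pp, g_qq). Second derivatives: g_pp(-4)=-24, g_pp(0)=24; g_qq(-4)=-72, g_qq(-2)=24, g_qq(-1)=-36.
Local minima occur where both diagonal entries positive: (0, -2). Count: 1.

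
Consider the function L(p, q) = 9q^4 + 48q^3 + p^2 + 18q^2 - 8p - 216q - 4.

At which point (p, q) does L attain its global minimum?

L(p,q) separates as A(p) + B(q) − 4, so its minimum is min A + min B − 4.
A'(p) = 2p - 8 vanishes at p ∈ {4}; B'(q) = 36(q - 1)(q + 2)(q + 3) vanishes at q ∈ {-3, -2, 1}.
Local minima of A (where A''>0): A(4)=-16. Local minima of B: B(-3)=243, B(1)=-141.
So the global minimum of L is A(4) + B(1) − 4 = -16 − 141 − 4 = -161, attained at (4, 1).

(4, 1)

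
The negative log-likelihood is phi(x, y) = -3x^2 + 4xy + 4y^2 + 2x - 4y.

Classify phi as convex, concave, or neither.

neither

phi is quadratic, so its Hessian is the constant matrix H = [[-6, 4], [4, 8]].
det(H) = -64, tr(H) = 2.
det(H) < 0, so H is indefinite: neither convex nor concave.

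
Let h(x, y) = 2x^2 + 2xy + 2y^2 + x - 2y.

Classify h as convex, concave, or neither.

h is quadratic, so its Hessian is the constant matrix H = [[4, 2], [2, 4]].
det(H) = 12, tr(H) = 8.
det(H) > 0 and tr(H) > 0, so H is positive definite everywhere: convex.

convex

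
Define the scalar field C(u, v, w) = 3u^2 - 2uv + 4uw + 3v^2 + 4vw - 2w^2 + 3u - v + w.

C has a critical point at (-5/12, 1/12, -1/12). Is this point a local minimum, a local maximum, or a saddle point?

saddle point

The Hessian is constant: H = [[6, -2, 4], [-2, 6, 4], [4, 4, -4]].
Leading principal minors: Δ₁ = 6, Δ₂ = 32, Δ₃ = -384.
The minors fit neither the all-positive nor the alternating-sign pattern, so H is indefinite: a saddle point.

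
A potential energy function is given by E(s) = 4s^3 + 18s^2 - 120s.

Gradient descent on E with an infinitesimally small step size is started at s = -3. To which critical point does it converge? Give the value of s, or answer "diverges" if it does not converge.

2

E'(s) = 12(s - 2)(s + 5), so E'(-3) = -120.
Gradient descent moves in the -E' direction, i.e. s is increasing.
The nearest critical point in that direction is s = 2, where E'' = 84 > 0 (a local minimum). The iterate converges there.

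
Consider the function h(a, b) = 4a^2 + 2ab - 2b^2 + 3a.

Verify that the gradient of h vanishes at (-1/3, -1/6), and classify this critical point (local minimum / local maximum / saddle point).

∇h = (8a + 2b + 3, 2a - 4b); substituting (-1/3, -1/6) gives ∇h = (0, 0), so (-1/3, -1/6) is indeed a critical point.
The Hessian of h is constant: H = [[8, 2], [2, -4]].
det(H) = 8·(-4) − 2² = -36.
Since det(H) < 0, H is indefinite and the critical point is a saddle point.

saddle point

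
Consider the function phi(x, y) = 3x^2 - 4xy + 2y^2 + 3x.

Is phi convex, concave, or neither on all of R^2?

convex

phi is quadratic, so its Hessian is the constant matrix H = [[6, -4], [-4, 4]].
det(H) = 8, tr(H) = 10.
det(H) > 0 and tr(H) > 0, so H is positive definite everywhere: convex.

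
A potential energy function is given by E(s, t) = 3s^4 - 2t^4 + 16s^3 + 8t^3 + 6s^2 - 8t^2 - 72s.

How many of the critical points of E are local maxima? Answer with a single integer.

E separates as a function of s plus a function of t, so ∇E=0 decouples.
∂E/∂s = 12(s - 1)(s + 2)(s + 3) = 0 at s ∈ {-3, -2, 1}; ∂E/∂t = -8t(t - 2)(t - 1) = 0 at t ∈ {0, 1, 2}.
The Hessian is diagonal: diag(E_ss, E_tt). Second derivatives: E_ss(-3)=48, E_ss(-2)=-36, E_ss(1)=144; E_tt(0)=-16, E_tt(1)=8, E_tt(2)=-16.
Local maxima occur where both diagonal entries negative: (-2, 0), (-2, 2). Count: 2.

2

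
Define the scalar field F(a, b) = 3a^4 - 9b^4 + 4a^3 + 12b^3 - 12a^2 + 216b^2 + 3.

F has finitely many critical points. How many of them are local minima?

2

F separates as a function of a plus a function of b, so ∇F=0 decouples.
∂F/∂a = 12a(a - 1)(a + 2) = 0 at a ∈ {-2, 0, 1}; ∂F/∂b = -36b(b - 4)(b + 3) = 0 at b ∈ {-3, 0, 4}.
The Hessian is diagonal: diag(F_aa, F_bb). Second derivatives: F_aa(-2)=72, F_aa(0)=-24, F_aa(1)=36; F_bb(-3)=-756, F_bb(0)=432, F_bb(4)=-1008.
Local minima occur where both diagonal entries positive: (-2, 0), (1, 0). Count: 2.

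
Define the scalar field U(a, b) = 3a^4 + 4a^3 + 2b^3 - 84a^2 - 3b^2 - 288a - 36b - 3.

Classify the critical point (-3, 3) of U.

local minimum

The mixed partial ∂²U/∂a∂b is 0, so the Hessian at any point is diag(U_aa, U_bb) = diag(12(3a^2 + 2a - 14), 6(2b - 1)).
At (-3, 3): H = diag(84, 30).
Both eigenvalues are positive, so H is positive definite: a local minimum.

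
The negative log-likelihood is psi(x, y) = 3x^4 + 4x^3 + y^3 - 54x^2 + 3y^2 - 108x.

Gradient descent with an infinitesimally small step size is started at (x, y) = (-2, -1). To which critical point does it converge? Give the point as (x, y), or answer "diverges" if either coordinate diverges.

(-3, 0)

psi is separable, so gradient descent decouples: x follows -∂psi/∂x, y follows -∂psi/∂y.
∂psi/∂x = 12(x - 3)(x + 1)(x + 3); at x=-2 this is 60, so x decreases.
∂psi/∂y = 3y(y + 2); at y=-1 this is -3, so y increases.
x converges to its nearest critical value -3 (a local min of the x-part); y converges to 0. The iterate converges to (-3, 0).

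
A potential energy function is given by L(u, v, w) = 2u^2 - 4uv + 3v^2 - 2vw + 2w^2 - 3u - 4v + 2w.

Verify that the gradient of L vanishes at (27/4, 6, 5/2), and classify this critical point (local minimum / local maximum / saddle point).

∇L = (4u - 4v - 3, -4u + 6v - 2w - 4, -2v + 4w + 2); substituting (27/4, 6, 5/2) gives ∇L = (0, 0, 0), so (27/4, 6, 5/2) is indeed a critical point.
The Hessian is constant: H = [[4, -4, 0], [-4, 6, -2], [0, -2, 4]].
Leading principal minors: Δ₁ = 4, Δ₂ = 8, Δ₃ = 16.
All leading minors are positive, so H is positive definite: a local minimum.

local minimum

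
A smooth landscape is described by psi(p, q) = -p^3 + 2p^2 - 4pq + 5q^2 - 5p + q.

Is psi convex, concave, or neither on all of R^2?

neither

The term -p^3 is cubic, so the Hessian is not constant.
∂²psi/∂p² = -6p + 4, which takes both signs as p varies (negative for sufficiently large p). A diagonal entry of the Hessian changing sign means the Hessian is neither positive- nor negative-semidefinite on all of R^2.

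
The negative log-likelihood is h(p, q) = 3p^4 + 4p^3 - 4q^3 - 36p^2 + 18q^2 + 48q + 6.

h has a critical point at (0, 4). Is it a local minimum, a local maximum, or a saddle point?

The mixed partial ∂²h/∂p∂q is 0, so the Hessian at any point is diag(h_pp, h_qq) = diag(12(3p^2 + 2p - 6), 12(-2q + 3)).
At (0, 4): H = diag(-72, -60).
Both eigenvalues are negative, so H is negative definite: a local maximum.

local maximum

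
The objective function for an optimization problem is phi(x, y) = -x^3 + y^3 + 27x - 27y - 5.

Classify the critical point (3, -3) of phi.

local maximum

The mixed partial ∂²phi/∂x∂y is 0, so the Hessian at any point is diag(phi_xx, phi_yy) = diag(-6x, 6y).
At (3, -3): H = diag(-18, -18).
Both eigenvalues are negative, so H is negative definite: a local maximum.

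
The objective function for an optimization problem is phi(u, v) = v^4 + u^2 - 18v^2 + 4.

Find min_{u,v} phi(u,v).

phi(u,v) separates as P(u) + Q(v) + 4, so its minimum is min P + min Q + 4.
P'(u) = 2u vanishes at u ∈ {0}; Q'(v) = 4v(v - 3)(v + 3) vanishes at v ∈ {-3, 0, 3}.
Local minima of P (where P''>0): P(0)=0. Local minima of Q: Q(-3)=-81, Q(3)=-81.
So the global minimum of phi is P(0) + Q(-3) + 4 = 0 − 81 + 4 = -77, attained at (0, -3).

-77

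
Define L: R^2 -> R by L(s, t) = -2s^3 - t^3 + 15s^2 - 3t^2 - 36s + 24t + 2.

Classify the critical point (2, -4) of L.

The mixed partial ∂²L/∂s∂t is 0, so the Hessian at any point is diag(L_ss, L_tt) = diag(6(-2s + 5), -6(t + 1)).
At (2, -4): H = diag(6, 18).
Both eigenvalues are positive, so H is positive definite: a local minimum.

local minimum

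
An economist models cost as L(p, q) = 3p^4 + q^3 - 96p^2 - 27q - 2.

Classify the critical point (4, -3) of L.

saddle point

The mixed partial ∂²L/∂p∂q is 0, so the Hessian at any point is diag(L_pp, L_qq) = diag(12(3p^2 - 16), 6q).
At (4, -3): H = diag(384, -18).
The eigenvalues have opposite signs, so H is indefinite: a saddle point.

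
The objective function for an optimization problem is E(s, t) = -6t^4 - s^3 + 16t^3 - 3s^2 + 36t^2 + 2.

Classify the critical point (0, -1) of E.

local maximum

The mixed partial ∂²E/∂s∂t is 0, so the Hessian at any point is diag(E_ss, E_tt) = diag(-6(s + 1), 24(-3t^2 + 4t + 3)).
At (0, -1): H = diag(-6, -96).
Both eigenvalues are negative, so H is negative definite: a local maximum.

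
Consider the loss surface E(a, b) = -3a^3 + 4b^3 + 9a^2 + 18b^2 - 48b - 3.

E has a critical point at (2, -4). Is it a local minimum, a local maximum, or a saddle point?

The mixed partial ∂²E/∂a∂b is 0, so the Hessian at any point is diag(E_aa, E_bb) = diag(18(-a + 1), 12(2b + 3)).
At (2, -4): H = diag(-18, -60).
Both eigenvalues are negative, so H is negative definite: a local maximum.

local maximum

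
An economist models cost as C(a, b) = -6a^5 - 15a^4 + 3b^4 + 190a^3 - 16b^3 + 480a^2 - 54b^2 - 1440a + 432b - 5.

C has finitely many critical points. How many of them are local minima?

C separates as a function of a plus a function of b, so ∇C=0 decouples.
∂C/∂a = -30(a - 4)(a - 1)(a + 3)(a + 4) = 0 at a ∈ {-4, -3, 1, 4}; ∂C/∂b = 12(b - 4)(b - 3)(b + 3) = 0 at b ∈ {-3, 3, 4}.
The Hessian is diagonal: diag(C_aa, C_bb). Second derivatives: C_aa(-4)=1200, C_aa(-3)=-840, C_aa(1)=1800, C_aa(4)=-5040; C_bb(-3)=504, C_bb(3)=-72, C_bb(4)=84.
Local minima occur where both diagonal entries positive: (-4, -3), (-4, 4), (1, -3), (1, 4). Count: 4.

4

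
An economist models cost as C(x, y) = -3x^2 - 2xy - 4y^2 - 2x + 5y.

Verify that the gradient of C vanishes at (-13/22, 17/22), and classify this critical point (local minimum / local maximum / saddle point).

local maximum

∇C = (-6x - 2y - 2, -2x - 8y + 5); substituting (-13/22, 17/22) gives ∇C = (0, 0), so (-13/22, 17/22) is indeed a critical point.
The Hessian of C is constant: H = [[-6, -2], [-2, -8]].
det(H) = (-6)·(-8) − (-2)² = 44.
det(H) > 0 and tr(H) = -14 < 0, so H is negative definite and the point is a local maximum.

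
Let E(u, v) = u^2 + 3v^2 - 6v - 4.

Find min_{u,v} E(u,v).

-7

E(u,v) separates as P(u) + Q(v) − 4, so its minimum is min P + min Q − 4.
P'(u) = 2u vanishes at u ∈ {0}; Q'(v) = 6v - 6 vanishes at v ∈ {1}.
Local minima of P (where P''>0): P(0)=0. Local minima of Q: Q(1)=-3.
So the global minimum of E is P(0) + Q(1) − 4 = 0 − 3 − 4 = -7, attained at (0, 1).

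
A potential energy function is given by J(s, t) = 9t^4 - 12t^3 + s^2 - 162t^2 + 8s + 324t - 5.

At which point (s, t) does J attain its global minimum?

(-4, -3)

J(s,t) separates as P(s) + Q(t) − 5, so its minimum is min P + min Q − 5.
P'(s) = 2s + 8 vanishes at s ∈ {-4}; Q'(t) = 36(t - 3)(t - 1)(t + 3) vanishes at t ∈ {-3, 1, 3}.
Local minima of P (where P''>0): P(-4)=-16. Local minima of Q: Q(-3)=-1377, Q(3)=-81.
So the global minimum of J is P(-4) + Q(-3) − 5 = -16 − 1377 − 5 = -1398, attained at (-4, -3).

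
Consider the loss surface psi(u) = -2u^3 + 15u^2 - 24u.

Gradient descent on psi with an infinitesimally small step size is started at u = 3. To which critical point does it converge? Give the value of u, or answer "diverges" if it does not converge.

psi'(u) = -6(u - 4)(u - 1), so psi'(3) = 12.
Gradient descent moves in the -psi' direction, i.e. u is decreasing.
The nearest critical point in that direction is u = 1, where psi'' = 18 > 0 (a local minimum). The iterate converges there.

1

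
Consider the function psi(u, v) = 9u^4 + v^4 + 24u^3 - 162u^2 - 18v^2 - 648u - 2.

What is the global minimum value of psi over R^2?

-2108

psi(u,v) separates as P(u) + Q(v) − 2, so its minimum is min P + min Q − 2.
P'(u) = 36(u - 3)(u + 2)(u + 3) vanishes at u ∈ {-3, -2, 3}; Q'(v) = 4v(v - 3)(v + 3) vanishes at v ∈ {-3, 0, 3}.
Local minima of P (where P''>0): P(-3)=567, P(3)=-2025. Local minima of Q: Q(-3)=-81, Q(3)=-81.
So the global minimum of psi is P(3) + Q(-3) − 2 = -2025 − 81 − 2 = -2108, attained at (3, -3).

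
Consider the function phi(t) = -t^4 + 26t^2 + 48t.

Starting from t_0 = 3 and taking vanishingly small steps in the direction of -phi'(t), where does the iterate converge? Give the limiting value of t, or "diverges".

phi'(t) = -4(t - 4)(t + 1)(t + 3), so phi'(3) = 96.
Gradient descent moves in the -phi' direction, i.e. t is decreasing.
The nearest critical point in that direction is t = -1, where phi'' = 40 > 0 (a local minimum). The iterate converges there.

-1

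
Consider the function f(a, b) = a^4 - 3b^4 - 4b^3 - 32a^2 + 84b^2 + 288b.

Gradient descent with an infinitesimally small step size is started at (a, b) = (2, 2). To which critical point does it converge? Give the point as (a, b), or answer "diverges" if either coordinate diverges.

f is separable, so gradient descent decouples: a follows -∂f/∂a, b follows -∂f/∂b.
∂f/∂a = 4a(a - 4)(a + 4); at a=2 this is -96, so a increases.
∂f/∂b = -12(b - 4)(b + 2)(b + 3); at b=2 this is 480, so b decreases.
a converges to its nearest critical value 4 (a local min of the a-part); b converges to -2. The iterate converges to (4, -2).

(4, -2)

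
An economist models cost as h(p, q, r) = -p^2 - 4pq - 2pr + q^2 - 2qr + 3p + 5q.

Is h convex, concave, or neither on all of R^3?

h is quadratic, so its Hessian is the constant matrix H = [[-2, -4, -2], [-4, 2, -2], [-2, -2, 0]].
Leading principal minors: -2, -20, -32.
Neither pattern holds ⇒ H is indefinite ⇒ neither convex nor concave.

neither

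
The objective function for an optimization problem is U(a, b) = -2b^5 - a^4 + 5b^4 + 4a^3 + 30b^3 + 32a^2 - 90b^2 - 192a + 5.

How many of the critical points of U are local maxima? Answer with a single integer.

U separates as a function of a plus a function of b, so ∇U=0 decouples.
∂U/∂a = -4(a - 4)(a - 3)(a + 4) = 0 at a ∈ {-4, 3, 4}; ∂U/∂b = -10b(b - 3)(b - 2)(b + 3) = 0 at b ∈ {-3, 0, 2, 3}.
The Hessian is diagonal: diag(U_aa, U_bb). Second derivatives: U_aa(-4)=-224, U_aa(3)=28, U_aa(4)=-32; U_bb(-3)=900, U_bb(0)=-180, U_bb(2)=100, U_bb(3)=-180.
Local maxima occur where both diagonal entries negative: (-4, 0), (-4, 3), (4, 0), (4, 3). Count: 4.

4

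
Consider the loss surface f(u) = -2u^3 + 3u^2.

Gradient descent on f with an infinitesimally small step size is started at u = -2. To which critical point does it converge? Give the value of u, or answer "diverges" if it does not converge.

0

f'(u) = -6u(u - 1), so f'(-2) = -36.
Gradient descent moves in the -f' direction, i.e. u is increasing.
The nearest critical point in that direction is u = 0, where f'' = 6 > 0 (a local minimum). The iterate converges there.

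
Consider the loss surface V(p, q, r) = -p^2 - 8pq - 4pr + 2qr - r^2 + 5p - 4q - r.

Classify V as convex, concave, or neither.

neither

V is quadratic, so its Hessian is the constant matrix H = [[-2, -8, -4], [-8, 0, 2], [-4, 2, -2]].
Leading principal minors: -2, -64, 264.
Neither pattern holds ⇒ H is indefinite ⇒ neither convex nor concave.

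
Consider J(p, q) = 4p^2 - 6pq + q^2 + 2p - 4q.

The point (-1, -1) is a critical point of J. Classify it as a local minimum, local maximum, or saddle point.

The Hessian of J is constant: H = [[8, -6], [-6, 2]].
det(H) = 8·2 − (-6)² = -20.
Since det(H) < 0, H is indefinite and the critical point is a saddle point.

saddle point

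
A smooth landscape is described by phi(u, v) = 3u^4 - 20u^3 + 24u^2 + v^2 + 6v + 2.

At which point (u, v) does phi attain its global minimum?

(4, -3)

phi(u,v) separates as P(u) + Q(v) + 2, so its minimum is min P + min Q + 2.
P'(u) = 12u(u - 4)(u - 1) vanishes at u ∈ {0, 1, 4}; Q'(v) = 2v + 6 vanishes at v ∈ {-3}.
Local minima of P (where P''>0): P(0)=0, P(4)=-128. Local minima of Q: Q(-3)=-9.
So the global minimum of phi is P(4) + Q(-3) + 2 = -128 − 9 + 2 = -135, attained at (4, -3).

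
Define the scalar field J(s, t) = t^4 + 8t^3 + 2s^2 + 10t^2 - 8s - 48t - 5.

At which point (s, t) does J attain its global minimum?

J(s,t) separates as P(s) + Q(t) − 5, so its minimum is min P + min Q − 5.
P'(s) = 4s - 8 vanishes at s ∈ {2}; Q'(t) = 4(t - 1)(t + 3)(t + 4) vanishes at t ∈ {-4, -3, 1}.
Local minima of P (where P''>0): P(2)=-8. Local minima of Q: Q(-4)=96, Q(1)=-29.
So the global minimum of J is P(2) + Q(1) − 5 = -8 − 29 − 5 = -42, attained at (2, 1).

(2, 1)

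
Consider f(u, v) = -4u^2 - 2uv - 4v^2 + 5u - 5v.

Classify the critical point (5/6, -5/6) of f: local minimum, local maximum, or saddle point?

local maximum

The Hessian of f is constant: H = [[-8, -2], [-2, -8]].
det(H) = (-8)·(-8) − (-2)² = 60.
det(H) > 0 and tr(H) = -16 < 0, so H is negative definite and the point is a local maximum.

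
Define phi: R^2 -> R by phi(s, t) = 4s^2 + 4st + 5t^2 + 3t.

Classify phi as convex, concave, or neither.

convex

phi is quadratic, so its Hessian is the constant matrix H = [[8, 4], [4, 10]].
det(H) = 64, tr(H) = 18.
det(H) > 0 and tr(H) > 0, so H is positive definite everywhere: convex.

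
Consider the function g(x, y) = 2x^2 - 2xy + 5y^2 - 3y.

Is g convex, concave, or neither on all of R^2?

convex

g is quadratic, so its Hessian is the constant matrix H = [[4, -2], [-2, 10]].
det(H) = 36, tr(H) = 14.
det(H) > 0 and tr(H) > 0, so H is positive definite everywhere: convex.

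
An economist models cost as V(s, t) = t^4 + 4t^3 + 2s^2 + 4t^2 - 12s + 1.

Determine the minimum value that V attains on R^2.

V(s,t) separates as P(s) + Q(t) + 1, so its minimum is min P + min Q + 1.
P'(s) = 4s - 12 vanishes at s ∈ {3}; Q'(t) = 4t(t + 1)(t + 2) vanishes at t ∈ {-2, -1, 0}.
Local minima of P (where P''>0): P(3)=-18. Local minima of Q: Q(-2)=0, Q(0)=0.
So the global minimum of V is P(3) + Q(-2) + 1 = -18 + 0 + 1 = -17, attained at (3, -2).

-17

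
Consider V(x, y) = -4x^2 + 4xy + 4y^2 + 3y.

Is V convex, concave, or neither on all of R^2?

V is quadratic, so its Hessian is the constant matrix H = [[-8, 4], [4, 8]].
det(H) = -80, tr(H) = 0.
det(H) < 0, so H is indefinite: neither convex nor concave.

neither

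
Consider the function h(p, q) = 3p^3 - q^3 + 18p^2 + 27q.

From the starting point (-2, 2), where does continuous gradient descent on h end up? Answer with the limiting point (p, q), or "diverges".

(0, -3)

h is separable, so gradient descent decouples: p follows -∂h/∂p, q follows -∂h/∂q.
∂h/∂p = 9p(p + 4); at p=-2 this is -36, so p increases.
∂h/∂q = -3(q - 3)(q + 3); at q=2 this is 15, so q decreases.
p converges to its nearest critical value 0 (a local min of the p-part); q converges to -3. The iterate converges to (0, -3).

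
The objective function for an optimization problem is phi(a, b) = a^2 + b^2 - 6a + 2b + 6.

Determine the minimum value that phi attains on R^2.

-4

phi(a,b) separates as P(a) + Q(b) + 6, so its minimum is min P + min Q + 6.
P'(a) = 2a - 6 vanishes at a ∈ {3}; Q'(b) = 2b + 2 vanishes at b ∈ {-1}.
Local minima of P (where P''>0): P(3)=-9. Local minima of Q: Q(-1)=-1.
So the global minimum of phi is P(3) + Q(-1) + 6 = -9 − 1 + 6 = -4, attained at (3, -1).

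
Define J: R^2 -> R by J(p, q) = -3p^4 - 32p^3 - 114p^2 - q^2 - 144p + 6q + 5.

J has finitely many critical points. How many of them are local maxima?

2

J separates as a function of p plus a function of q, so ∇J=0 decouples.
∂J/∂p = -12(p + 1)(p + 3)(p + 4) = 0 at p ∈ {-4, -3, -1}; ∂J/∂q = -2(q - 3) = 0 at q ∈ {3}.
The Hessian is diagonal: diag(J_pp, J_qq). Second derivatives: J_pp(-4)=-36, J_pp(-3)=24, J_pp(-1)=-72; J_qq(3)=-2.
Local maxima occur where both diagonal entries negative: (-4, 3), (-1, 3). Count: 2.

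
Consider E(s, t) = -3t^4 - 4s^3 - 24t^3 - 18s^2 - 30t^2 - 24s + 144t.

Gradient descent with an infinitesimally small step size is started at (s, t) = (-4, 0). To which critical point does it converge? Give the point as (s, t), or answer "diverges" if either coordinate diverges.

E is separable, so gradient descent decouples: s follows -∂E/∂s, t follows -∂E/∂t.
∂E/∂s = -12(s + 1)(s + 2); at s=-4 this is -72, so s increases.
∂E/∂t = -12(t - 1)(t + 3)(t + 4); at t=0 this is 144, so t decreases.
s converges to its nearest critical value -2 (a local min of the s-part); t converges to -3. The iterate converges to (-2, -3).

(-2, -3)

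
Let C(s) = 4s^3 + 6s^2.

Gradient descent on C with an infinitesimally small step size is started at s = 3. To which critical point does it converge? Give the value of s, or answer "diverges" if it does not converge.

0

C'(s) = 12s(s + 1), so C'(3) = 144.
Gradient descent moves in the -C' direction, i.e. s is decreasing.
The nearest critical point in that direction is s = 0, where C'' = 12 > 0 (a local minimum). The iterate converges there.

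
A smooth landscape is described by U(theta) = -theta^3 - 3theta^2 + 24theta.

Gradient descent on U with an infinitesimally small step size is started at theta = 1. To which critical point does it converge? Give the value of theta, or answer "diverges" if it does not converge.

U'(theta) = -3(theta - 2)(theta + 4), so U'(1) = 15.
Gradient descent moves in the -U' direction, i.e. theta is decreasing.
The nearest critical point in that direction is theta = -4, where U'' = 18 > 0 (a local minimum). The iterate converges there.

-4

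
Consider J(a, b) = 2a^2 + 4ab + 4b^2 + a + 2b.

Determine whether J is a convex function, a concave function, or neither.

J is quadratic, so its Hessian is the constant matrix H = [[4, 4], [4, 8]].
det(H) = 16, tr(H) = 12.
det(H) > 0 and tr(H) > 0, so H is positive definite everywhere: convex.

convex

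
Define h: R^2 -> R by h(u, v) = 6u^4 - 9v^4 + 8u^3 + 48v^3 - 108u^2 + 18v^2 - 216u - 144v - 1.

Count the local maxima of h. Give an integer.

2

h separates as a function of u plus a function of v, so ∇h=0 decouples.
∂h/∂u = 24(u - 3)(u + 1)(u + 3) = 0 at u ∈ {-3, -1, 3}; ∂h/∂v = -36(v - 4)(v - 1)(v + 1) = 0 at v ∈ {-1, 1, 4}.
The Hessian is diagonal: diag(h_uu, h_vv). Second derivatives: h_uu(-3)=288, h_uu(-1)=-192, h_uu(3)=576; h_vv(-1)=-360, h_vv(1)=216, h_vv(4)=-540.
Local maxima occur where both diagonal entries negative: (-1, -1), (-1, 4). Count: 2.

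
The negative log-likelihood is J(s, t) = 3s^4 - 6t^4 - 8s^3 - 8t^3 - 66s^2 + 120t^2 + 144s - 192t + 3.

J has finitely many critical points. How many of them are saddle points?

J separates as a function of s plus a function of t, so ∇J=0 decouples.
∂J/∂s = 12(s - 4)(s - 1)(s + 3) = 0 at s ∈ {-3, 1, 4}; ∂J/∂t = -24(t - 2)(t - 1)(t + 4) = 0 at t ∈ {-4, 1, 2}.
The Hessian is diagonal: diag(J_ss, J_tt). Second derivatives: J_ss(-3)=336, J_ss(1)=-144, J_ss(4)=252; J_tt(-4)=-720, J_tt(1)=120, J_tt(2)=-144.
Saddle points occur where the two diagonal entries have opposite signs: (-3, -4), (-3, 2), (1, 1), (4, -4), (4, 2). Count: 5.

5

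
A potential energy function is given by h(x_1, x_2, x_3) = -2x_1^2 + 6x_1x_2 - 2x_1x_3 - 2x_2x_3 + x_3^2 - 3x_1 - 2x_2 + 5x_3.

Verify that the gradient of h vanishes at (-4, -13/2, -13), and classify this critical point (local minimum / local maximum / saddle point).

∇h = (-4x_1 + 6x_2 - 2x_3 - 3, 6x_1 - 2x_3 - 2, -2x_1 - 2x_2 + 2x_3 + 5); substituting (-4, -13/2, -13) gives ∇h = (0, 0, 0), so (-4, -13/2, -13) is indeed a critical point.
The Hessian is constant: H = [[-4, 6, -2], [6, 0, -2], [-2, -2, 2]].
Leading principal minors: Δ₁ = -4, Δ₂ = -36, Δ₃ = -8.
The minors fit neither the all-positive nor the alternating-sign pattern, so H is indefinite: a saddle point.

saddle point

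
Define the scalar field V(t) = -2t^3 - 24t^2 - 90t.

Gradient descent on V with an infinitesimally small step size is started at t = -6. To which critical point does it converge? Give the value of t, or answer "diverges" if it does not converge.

V'(t) = -6(t + 3)(t + 5), so V'(-6) = -18.
Gradient descent moves in the -V' direction, i.e. t is increasing.
The nearest critical point in that direction is t = -5, where V'' = 12 > 0 (a local minimum). The iterate converges there.

-5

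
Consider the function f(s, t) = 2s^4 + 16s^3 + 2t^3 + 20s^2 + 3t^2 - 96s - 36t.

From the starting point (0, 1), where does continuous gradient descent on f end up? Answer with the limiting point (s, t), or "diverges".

f is separable, so gradient descent decouples: s follows -∂f/∂s, t follows -∂f/∂t.
∂f/∂s = 8(s - 1)(s + 3)(s + 4); at s=0 this is -96, so s increases.
∂f/∂t = 6(t - 2)(t + 3); at t=1 this is -24, so t increases.
s converges to its nearest critical value 1 (a local min of the s-part); t converges to 2. The iterate converges to (1, 2).

(1, 2)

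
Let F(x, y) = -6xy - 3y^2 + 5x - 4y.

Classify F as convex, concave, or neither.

F is quadratic, so its Hessian is the constant matrix H = [[0, -6], [-6, -6]].
det(H) = -36, tr(H) = -6.
det(H) < 0, so H is indefinite: neither convex nor concave.

neither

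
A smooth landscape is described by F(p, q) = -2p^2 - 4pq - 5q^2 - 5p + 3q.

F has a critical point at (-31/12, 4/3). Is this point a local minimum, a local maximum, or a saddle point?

local maximum

The Hessian of F is constant: H = [[-4, -4], [-4, -10]].
det(H) = (-4)·(-10) − (-4)² = 24.
det(H) > 0 and tr(H) = -14 < 0, so H is negative definite and the point is a local maximum.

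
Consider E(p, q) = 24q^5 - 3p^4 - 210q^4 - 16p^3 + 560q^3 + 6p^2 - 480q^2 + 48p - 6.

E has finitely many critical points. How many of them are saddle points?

6

E separates as a function of p plus a function of q, so ∇E=0 decouples.
∂E/∂p = -12(p - 1)(p + 1)(p + 4) = 0 at p ∈ {-4, -1, 1}; ∂E/∂q = 120q(q - 4)(q - 2)(q - 1) = 0 at q ∈ {0, 1, 2, 4}.
The Hessian is diagonal: diag(E_pp, E_qq). Second derivatives: E_pp(-4)=-180, E_pp(-1)=72, E_pp(1)=-120; E_qq(0)=-960, E_qq(1)=360, E_qq(2)=-480, E_qq(4)=2880.
Saddle points occur where the two diagonal entries have opposite signs: (-4, 1), (-4, 4), (-1, 0), (-1, 2), (1, 1), (1, 4). Count: 6.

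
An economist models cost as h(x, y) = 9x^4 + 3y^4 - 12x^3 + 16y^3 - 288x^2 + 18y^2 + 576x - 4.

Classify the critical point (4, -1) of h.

saddle point

The mixed partial ∂²h/∂x∂y is 0, so the Hessian at any point is diag(h_xx, h_yy) = diag(36(3x^2 - 2x - 16), 12(3y^2 + 8y + 3)).
At (4, -1): H = diag(864, -24).
The eigenvalues have opposite signs, so H is indefinite: a saddle point.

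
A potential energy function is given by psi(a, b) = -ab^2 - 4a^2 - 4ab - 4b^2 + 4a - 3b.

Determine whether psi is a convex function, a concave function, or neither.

neither

The term -ab^2 is cubic, so the Hessian is not constant.
∂²psi/∂b² = -2a - 8, which takes both signs as a varies (negative for sufficiently large a). A diagonal entry of the Hessian changing sign means the Hessian is neither positive- nor negative-semidefinite on all of R^2.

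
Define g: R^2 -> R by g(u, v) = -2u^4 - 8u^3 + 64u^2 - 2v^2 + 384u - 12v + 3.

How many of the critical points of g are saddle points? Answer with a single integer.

g separates as a function of u plus a function of v, so ∇g=0 decouples.
∂g/∂u = -8(u - 4)(u + 3)(u + 4) = 0 at u ∈ {-4, -3, 4}; ∂g/∂v = -4(v + 3) = 0 at v ∈ {-3}.
The Hessian is diagonal: diag(g_uu, g_vv). Second derivatives: g_uu(-4)=-64, g_uu(-3)=56, g_uu(4)=-448; g_vv(-3)=-4.
Saddle points occur where the two diagonal entries have opposite signs: (-3, -3). Count: 1.

1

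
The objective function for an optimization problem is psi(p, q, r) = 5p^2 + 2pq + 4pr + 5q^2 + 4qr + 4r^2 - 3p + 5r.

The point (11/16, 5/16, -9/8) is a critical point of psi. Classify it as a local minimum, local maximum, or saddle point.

The Hessian is constant: H = [[10, 2, 4], [2, 10, 4], [4, 4, 8]].
Leading principal minors: Δ₁ = 10, Δ₂ = 96, Δ₃ = 512.
All leading minors are positive, so H is positive definite: a local minimum.

local minimum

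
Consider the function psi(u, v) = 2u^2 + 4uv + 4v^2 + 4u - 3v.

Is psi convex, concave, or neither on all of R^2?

convex

psi is quadratic, so its Hessian is the constant matrix H = [[4, 4], [4, 8]].
det(H) = 16, tr(H) = 12.
det(H) > 0 and tr(H) > 0, so H is positive definite everywhere: convex.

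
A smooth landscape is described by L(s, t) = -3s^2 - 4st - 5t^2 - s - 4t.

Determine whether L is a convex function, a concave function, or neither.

concave

L is quadratic, so its Hessian is the constant matrix H = [[-6, -4], [-4, -10]].
det(H) = 44, tr(H) = -16.
det(H) > 0 and tr(H) < 0, so H is negative definite everywhere: concave.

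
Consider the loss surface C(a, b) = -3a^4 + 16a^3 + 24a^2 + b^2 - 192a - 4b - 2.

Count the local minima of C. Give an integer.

C separates as a function of a plus a function of b, so ∇C=0 decouples.
∂C/∂a = -12(a - 4)(a - 2)(a + 2) = 0 at a ∈ {-2, 2, 4}; ∂C/∂b = 2(b - 2) = 0 at b ∈ {2}.
The Hessian is diagonal: diag(C_aa, C_bb). Second derivatives: C_aa(-2)=-288, C_aa(2)=96, C_aa(4)=-144; C_bb(2)=2.
Local minima occur where both diagonal entries positive: (2, 2). Count: 1.

1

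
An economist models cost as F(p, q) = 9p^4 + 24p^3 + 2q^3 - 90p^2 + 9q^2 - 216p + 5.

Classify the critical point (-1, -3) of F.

local maximum

The mixed partial ∂²F/∂p∂q is 0, so the Hessian at any point is diag(F_pp, F_qq) = diag(36(3p^2 + 4p - 5), 6(2q + 3)).
At (-1, -3): H = diag(-216, -18).
Both eigenvalues are negative, so H is negative definite: a local maximum.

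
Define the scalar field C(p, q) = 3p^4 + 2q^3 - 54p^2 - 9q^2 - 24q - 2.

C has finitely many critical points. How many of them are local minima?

2

C separates as a function of p plus a function of q, so ∇C=0 decouples.
∂C/∂p = 12p(p - 3)(p + 3) = 0 at p ∈ {-3, 0, 3}; ∂C/∂q = 6(q - 4)(q + 1) = 0 at q ∈ {-1, 4}.
The Hessian is diagonal: diag(C_pp, C_qq). Second derivatives: C_pp(-3)=216, C_pp(0)=-108, C_pp(3)=216; C_qq(-1)=-30, C_qq(4)=30.
Local minima occur where both diagonal entries positive: (-3, 4), (3, 4). Count: 2.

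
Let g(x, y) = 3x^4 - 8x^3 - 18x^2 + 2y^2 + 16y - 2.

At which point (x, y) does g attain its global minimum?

g(x,y) separates as P(x) + Q(y) − 2, so its minimum is min P + min Q − 2.
P'(x) = 12x(x - 3)(x + 1) vanishes at x ∈ {-1, 0, 3}; Q'(y) = 4y + 16 vanishes at y ∈ {-4}.
Local minima of P (where P''>0): P(-1)=-7, P(3)=-135. Local minima of Q: Q(-4)=-32.
So the global minimum of g is P(3) + Q(-4) − 2 = -135 − 32 − 2 = -169, attained at (3, -4).

(3, -4)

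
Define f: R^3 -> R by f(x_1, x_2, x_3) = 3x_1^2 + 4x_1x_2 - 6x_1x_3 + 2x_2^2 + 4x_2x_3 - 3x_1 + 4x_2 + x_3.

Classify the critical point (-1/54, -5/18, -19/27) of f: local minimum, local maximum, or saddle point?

saddle point

The Hessian is constant: H = [[6, 4, -6], [4, 4, 4], [-6, 4, 0]].
Leading principal minors: Δ₁ = 6, Δ₂ = 8, Δ₃ = -432.
The minors fit neither the all-positive nor the alternating-sign pattern, so H is indefinite: a saddle point.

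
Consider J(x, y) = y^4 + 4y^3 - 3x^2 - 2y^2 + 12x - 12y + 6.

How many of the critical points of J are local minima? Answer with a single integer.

0

J separates as a function of x plus a function of y, so ∇J=0 decouples.
∂J/∂x = -6(x - 2) = 0 at x ∈ {2}; ∂J/∂y = 4(y - 1)(y + 1)(y + 3) = 0 at y ∈ {-3, -1, 1}.
The Hessian is diagonal: diag(J_xx, J_yy). Second derivatives: J_xx(2)=-6; J_yy(-3)=32, J_yy(-1)=-16, J_yy(1)=32.
Local minima occur where both diagonal entries positive: none. Count: 0.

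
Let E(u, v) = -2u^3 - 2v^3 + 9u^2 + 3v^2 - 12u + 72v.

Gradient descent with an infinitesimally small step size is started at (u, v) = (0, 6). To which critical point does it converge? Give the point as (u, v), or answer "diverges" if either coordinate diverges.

E is separable, so gradient descent decouples: u follows -∂E/∂u, v follows -∂E/∂v.
∂E/∂u = -6(u - 2)(u - 1); at u=0 this is -12, so u increases.
∂E/∂v = -6(v - 4)(v + 3); at v=6 this is -108, so v increases.
The v-coordinate has no critical point in that direction and runs off to infinity.

diverges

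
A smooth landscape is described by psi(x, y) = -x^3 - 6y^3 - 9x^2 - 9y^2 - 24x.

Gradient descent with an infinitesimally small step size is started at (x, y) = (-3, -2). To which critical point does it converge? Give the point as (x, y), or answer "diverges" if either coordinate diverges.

(-4, -1)

psi is separable, so gradient descent decouples: x follows -∂psi/∂x, y follows -∂psi/∂y.
∂psi/∂x = -3(x + 2)(x + 4); at x=-3 this is 3, so x decreases.
∂psi/∂y = -18y(y + 1); at y=-2 this is -36, so y increases.
x converges to its nearest critical value -4 (a local min of the x-part); y converges to -1. The iterate converges to (-4, -1).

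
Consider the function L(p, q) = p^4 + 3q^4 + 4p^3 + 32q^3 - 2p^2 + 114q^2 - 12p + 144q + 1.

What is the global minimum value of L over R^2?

-67

L(p,q) separates as A(p) + B(q) + 1, so its minimum is min A + min B + 1.
A'(p) = 4(p - 1)(p + 1)(p + 3) vanishes at p ∈ {-3, -1, 1}; B'(q) = 12(q + 1)(q + 3)(q + 4) vanishes at q ∈ {-4, -3, -1}.
Local minima of A (where A''>0): A(-3)=-9, A(1)=-9. Local minima of B: B(-4)=-32, B(-1)=-59.
So the global minimum of L is A(-3) + B(-1) + 1 = -9 − 59 + 1 = -67, attained at (-3, -1).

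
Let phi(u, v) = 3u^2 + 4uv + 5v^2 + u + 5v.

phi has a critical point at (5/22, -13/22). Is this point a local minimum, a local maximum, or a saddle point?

local minimum

The Hessian of phi is constant: H = [[6, 4], [4, 10]].
det(H) = 6·10 − 4² = 44.
det(H) > 0 and tr(H) = 16 > 0, so H is positive definite and the point is a local minimum.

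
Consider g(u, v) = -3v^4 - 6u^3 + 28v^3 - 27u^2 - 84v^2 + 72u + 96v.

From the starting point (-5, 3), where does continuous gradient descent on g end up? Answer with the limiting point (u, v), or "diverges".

g is separable, so gradient descent decouples: u follows -∂g/∂u, v follows -∂g/∂v.
∂g/∂u = -18(u - 1)(u + 4); at u=-5 this is -108, so u increases.
∂g/∂v = -12(v - 4)(v - 2)(v - 1); at v=3 this is 24, so v decreases.
u converges to its nearest critical value -4 (a local min of the u-part); v converges to 2. The iterate converges to (-4, 2).

(-4, 2)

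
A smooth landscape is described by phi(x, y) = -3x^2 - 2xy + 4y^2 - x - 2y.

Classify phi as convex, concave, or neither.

neither

phi is quadratic, so its Hessian is the constant matrix H = [[-6, -2], [-2, 8]].
det(H) = -52, tr(H) = 2.
det(H) < 0, so H is indefinite: neither convex nor concave.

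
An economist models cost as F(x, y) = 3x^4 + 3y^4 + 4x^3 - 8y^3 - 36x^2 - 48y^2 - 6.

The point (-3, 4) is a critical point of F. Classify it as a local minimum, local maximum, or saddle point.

local minimum

The mixed partial ∂²F/∂x∂y is 0, so the Hessian at any point is diag(F_xx, F_yy) = diag(12(3x^2 + 2x - 6), 12(3y^2 - 4y - 8)).
At (-3, 4): H = diag(180, 288).
Both eigenvalues are positive, so H is positive definite: a local minimum.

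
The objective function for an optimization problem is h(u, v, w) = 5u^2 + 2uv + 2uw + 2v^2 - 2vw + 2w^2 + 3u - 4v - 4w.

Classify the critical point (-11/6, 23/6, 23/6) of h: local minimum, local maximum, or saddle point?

local minimum

The Hessian is constant: H = [[10, 2, 2], [2, 4, -2], [2, -2, 4]].
Leading principal minors: Δ₁ = 10, Δ₂ = 36, Δ₃ = 72.
All leading minors are positive, so H is positive definite: a local minimum.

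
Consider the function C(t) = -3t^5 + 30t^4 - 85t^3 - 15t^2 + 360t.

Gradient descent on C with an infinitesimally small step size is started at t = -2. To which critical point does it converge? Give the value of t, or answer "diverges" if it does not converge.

C'(t) = -15(t - 4)(t - 3)(t - 2)(t + 1), so C'(-2) = -1800.
Gradient descent moves in the -C' direction, i.e. t is increasing.
The nearest critical point in that direction is t = -1, where C'' = 900 > 0 (a local minimum). The iterate converges there.

-1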